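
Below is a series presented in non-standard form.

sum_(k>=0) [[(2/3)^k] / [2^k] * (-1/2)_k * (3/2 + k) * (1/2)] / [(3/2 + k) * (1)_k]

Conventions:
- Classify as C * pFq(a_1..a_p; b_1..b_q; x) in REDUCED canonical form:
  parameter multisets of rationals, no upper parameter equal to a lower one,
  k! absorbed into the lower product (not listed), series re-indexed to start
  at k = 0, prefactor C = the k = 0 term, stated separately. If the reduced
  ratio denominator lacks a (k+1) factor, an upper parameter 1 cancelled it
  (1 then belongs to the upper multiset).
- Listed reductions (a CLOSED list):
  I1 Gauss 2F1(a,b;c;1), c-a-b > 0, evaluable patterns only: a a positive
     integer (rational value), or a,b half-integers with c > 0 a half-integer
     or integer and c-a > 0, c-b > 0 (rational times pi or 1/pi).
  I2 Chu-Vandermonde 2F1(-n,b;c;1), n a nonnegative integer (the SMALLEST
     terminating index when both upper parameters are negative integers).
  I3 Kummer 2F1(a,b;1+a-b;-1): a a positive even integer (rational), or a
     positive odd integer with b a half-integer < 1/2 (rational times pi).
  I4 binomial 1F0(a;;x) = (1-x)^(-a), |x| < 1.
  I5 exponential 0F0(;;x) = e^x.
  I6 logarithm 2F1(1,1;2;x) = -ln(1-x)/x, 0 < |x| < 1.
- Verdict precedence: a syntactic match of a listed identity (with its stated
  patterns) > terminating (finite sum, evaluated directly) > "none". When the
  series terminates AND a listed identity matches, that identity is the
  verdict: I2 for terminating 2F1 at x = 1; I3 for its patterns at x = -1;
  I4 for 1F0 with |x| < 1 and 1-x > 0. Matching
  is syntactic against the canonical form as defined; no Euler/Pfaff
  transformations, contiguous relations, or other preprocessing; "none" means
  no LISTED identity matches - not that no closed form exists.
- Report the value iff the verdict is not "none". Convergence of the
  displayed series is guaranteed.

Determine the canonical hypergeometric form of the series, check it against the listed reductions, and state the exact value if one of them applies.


Prefactor 1/2, argument 1/3: 1F0 with upper {-1/2} over lower {-}. Verdict: this is binomial (I4) (the 1F0 binomial series: exponent 1/2, x = 1/3). Sum: (1/2) * (2/3)^(1/2).

Structural cue: x = (1/3) and the two k-th powers (C = 1/2, x = 1/3) combine into one argument.
Term ratio: r(k) = (1/3) * (k-1/2) / [(k+1)] ; factor over Q: parameters, x = (1/3), and C = 1/2.


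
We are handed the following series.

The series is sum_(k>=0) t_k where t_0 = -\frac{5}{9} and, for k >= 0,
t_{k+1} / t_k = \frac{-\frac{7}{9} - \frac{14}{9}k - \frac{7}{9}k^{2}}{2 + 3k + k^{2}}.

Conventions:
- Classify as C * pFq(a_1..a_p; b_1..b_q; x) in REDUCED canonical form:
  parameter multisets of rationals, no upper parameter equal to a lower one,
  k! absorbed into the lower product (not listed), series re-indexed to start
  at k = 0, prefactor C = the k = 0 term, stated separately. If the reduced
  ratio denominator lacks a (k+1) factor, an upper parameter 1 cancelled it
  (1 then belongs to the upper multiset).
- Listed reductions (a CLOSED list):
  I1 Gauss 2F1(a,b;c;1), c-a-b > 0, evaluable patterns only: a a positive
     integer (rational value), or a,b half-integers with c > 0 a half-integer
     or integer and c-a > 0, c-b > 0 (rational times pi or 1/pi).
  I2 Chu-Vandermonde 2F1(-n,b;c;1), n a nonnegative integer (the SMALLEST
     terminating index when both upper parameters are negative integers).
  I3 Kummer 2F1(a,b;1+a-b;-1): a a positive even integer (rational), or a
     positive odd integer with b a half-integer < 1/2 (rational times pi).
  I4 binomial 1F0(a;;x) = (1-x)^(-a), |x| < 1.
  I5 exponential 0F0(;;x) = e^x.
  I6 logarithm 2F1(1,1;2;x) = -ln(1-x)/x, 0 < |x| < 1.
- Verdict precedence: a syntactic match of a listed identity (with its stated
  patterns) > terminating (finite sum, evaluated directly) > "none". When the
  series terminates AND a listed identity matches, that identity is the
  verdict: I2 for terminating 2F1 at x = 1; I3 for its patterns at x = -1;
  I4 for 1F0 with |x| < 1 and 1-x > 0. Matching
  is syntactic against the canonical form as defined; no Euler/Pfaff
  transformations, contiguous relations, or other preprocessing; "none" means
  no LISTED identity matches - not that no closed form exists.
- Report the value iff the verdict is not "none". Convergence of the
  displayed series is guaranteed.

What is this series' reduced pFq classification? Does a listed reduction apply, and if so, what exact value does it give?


Canonical form: C = -\frac{5}{9} times 2F1 with upper {1, 1}, lower {2}, x = -\frac{7}{9}. Verdict (x = -\frac{7}{9}): logarithm (I6) applies (the logarithm: parameters (1,1;2), x = -\frac{7}{9}). Sum: \left(-\frac{5}{7}\right) \cdot \ln\left(\frac{16}{9}\right).

First insight: x = -\frac{7}{9} and factor the ratio over Q (C = -5/9): negated roots = parameters.
Term ratio: r(k) = -\frac{7}{9} * (k+1) (k+1) / [(k+2) (k+1)] - rational in k, leading ratio -\frac{7}{9}; with t_0 = -\frac{5}{9}, classification follows.


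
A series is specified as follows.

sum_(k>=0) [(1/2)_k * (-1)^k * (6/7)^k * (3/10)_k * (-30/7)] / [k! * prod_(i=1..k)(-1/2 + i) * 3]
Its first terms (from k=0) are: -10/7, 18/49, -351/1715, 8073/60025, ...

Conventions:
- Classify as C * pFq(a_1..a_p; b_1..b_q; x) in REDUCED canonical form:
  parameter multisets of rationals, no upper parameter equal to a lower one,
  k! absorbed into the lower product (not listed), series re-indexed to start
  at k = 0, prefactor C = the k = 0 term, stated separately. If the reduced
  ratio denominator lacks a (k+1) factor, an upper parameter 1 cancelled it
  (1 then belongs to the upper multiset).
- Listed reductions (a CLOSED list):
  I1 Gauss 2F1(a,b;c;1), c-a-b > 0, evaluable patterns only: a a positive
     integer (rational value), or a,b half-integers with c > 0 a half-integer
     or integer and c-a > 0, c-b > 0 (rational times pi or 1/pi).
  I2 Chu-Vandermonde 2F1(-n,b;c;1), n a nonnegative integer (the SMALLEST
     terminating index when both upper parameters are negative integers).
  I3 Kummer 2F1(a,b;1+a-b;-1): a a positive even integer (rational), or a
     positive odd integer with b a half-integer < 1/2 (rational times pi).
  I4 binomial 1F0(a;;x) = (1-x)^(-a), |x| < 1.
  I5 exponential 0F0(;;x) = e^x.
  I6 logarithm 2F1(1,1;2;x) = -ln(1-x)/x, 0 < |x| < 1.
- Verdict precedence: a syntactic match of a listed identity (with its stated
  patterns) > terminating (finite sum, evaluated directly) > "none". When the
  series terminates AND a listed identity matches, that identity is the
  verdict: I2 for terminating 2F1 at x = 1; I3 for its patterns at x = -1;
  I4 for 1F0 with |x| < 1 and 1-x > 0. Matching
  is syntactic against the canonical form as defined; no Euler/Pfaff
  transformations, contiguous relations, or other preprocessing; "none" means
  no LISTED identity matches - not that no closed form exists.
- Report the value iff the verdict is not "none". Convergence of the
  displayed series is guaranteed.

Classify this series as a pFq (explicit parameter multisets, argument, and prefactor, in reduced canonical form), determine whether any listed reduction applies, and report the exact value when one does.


Key step: with t_0 = -10/7, the (-1)^k factor (C = -10/7, x = -6/7) folds into the argument's sign.
Step ratio: r(k) = (-6/7) * (k+3/10) / [(k+1)] - poly over poly, x = (-6/7) from leading terms; C = -10/7 at k = 0.

The series (x = -6/7) is 1F0: upper {3/10}, lower {-}, prefactor -10/7. Verdict: the I4 binomial reduction applies (the 1F0 binomial series: exponent -3/10, x = -6/7). Its exact value is (-10/7) * (13/7)^(-3/10).


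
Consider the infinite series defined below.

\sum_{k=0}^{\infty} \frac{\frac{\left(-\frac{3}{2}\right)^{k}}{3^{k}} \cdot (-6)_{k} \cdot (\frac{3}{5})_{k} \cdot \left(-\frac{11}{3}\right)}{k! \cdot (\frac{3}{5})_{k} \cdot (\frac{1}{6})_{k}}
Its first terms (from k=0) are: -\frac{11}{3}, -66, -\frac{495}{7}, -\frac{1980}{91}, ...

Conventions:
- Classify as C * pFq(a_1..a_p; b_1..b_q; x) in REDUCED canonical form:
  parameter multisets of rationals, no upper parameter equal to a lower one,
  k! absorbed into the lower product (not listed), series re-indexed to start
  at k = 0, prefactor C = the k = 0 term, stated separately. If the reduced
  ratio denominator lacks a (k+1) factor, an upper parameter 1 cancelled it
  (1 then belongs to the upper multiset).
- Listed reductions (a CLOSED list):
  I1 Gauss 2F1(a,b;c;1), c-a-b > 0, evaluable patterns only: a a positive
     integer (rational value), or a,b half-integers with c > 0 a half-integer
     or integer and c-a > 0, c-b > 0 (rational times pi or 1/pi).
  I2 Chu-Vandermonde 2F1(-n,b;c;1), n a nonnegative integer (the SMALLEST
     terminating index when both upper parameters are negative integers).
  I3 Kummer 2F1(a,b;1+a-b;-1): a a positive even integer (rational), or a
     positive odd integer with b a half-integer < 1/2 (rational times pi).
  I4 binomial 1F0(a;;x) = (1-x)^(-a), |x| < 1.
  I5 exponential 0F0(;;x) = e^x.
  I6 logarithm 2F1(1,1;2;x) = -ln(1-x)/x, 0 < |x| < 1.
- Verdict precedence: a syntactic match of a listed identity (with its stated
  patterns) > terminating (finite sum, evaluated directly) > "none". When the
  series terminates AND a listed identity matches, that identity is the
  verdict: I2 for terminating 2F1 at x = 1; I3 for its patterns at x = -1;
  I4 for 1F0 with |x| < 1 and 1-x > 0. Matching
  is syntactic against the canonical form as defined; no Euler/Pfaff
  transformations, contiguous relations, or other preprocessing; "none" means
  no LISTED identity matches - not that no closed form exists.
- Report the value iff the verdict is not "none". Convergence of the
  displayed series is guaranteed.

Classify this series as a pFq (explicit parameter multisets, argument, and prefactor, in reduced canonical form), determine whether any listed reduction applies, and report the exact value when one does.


x = -\frac{1}{2} here; the reduced form reads 1F1, upper {-6}, lower {\frac{1}{6}}, C = -\frac{11}{3}. Verdict: terminating - the sum ends at index 6 because -6 is a negative integer; exact evaluation follows. Exact value: -\frac{662650472}{4019925}.

First insight: from the first term -\frac{11}{3}: the two k-th powers (C = -11/3) combine into one argument.
Adjacent-term ratio: r(k) = -\frac{1}{2} * (k-6) / [(k+\frac{1}{6}) (k+1)] - rational in k, leading ratio -\frac{1}{2}; with t_0 = -\frac{11}{3}, classification follows.


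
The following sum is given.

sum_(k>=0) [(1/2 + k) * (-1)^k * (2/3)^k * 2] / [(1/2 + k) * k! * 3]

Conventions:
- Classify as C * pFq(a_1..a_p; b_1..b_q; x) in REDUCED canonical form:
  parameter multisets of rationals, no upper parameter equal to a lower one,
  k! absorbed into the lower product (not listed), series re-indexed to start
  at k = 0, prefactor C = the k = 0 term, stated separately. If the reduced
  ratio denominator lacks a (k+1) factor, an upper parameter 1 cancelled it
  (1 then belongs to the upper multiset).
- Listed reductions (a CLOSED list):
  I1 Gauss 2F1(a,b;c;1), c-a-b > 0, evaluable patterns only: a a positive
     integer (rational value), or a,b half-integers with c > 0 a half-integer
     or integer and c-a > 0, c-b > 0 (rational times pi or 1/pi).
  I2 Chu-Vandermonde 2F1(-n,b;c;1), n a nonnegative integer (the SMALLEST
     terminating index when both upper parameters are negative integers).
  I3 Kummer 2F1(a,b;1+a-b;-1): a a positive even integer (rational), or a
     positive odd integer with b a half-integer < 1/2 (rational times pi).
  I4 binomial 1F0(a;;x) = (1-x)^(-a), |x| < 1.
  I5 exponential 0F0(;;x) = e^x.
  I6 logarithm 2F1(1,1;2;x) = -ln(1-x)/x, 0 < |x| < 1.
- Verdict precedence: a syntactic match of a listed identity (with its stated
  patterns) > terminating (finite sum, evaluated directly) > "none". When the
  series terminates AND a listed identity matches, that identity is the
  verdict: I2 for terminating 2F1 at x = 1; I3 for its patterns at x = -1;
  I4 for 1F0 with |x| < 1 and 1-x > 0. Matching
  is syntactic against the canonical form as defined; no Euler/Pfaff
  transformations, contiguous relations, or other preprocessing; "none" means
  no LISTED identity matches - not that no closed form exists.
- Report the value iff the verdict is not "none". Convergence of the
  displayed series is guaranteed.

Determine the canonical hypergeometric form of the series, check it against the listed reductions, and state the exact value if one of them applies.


With C = 2/3: the canonical form is 0F0(-; -; -2/3). Verdict: this is exponential (I5) (the 0F0 exponential series at x = -2/3). Sum: (2/3) * e^(-2/3).

Key step: from the first term 2/3: the (-1)^k factor (prefactor 2/3) folds into the argument's sign.
Ratio: r(k) = (-2/3) * 1 / [(k+1)] - rational in k. x = (-2/3); t_0 = 2/3; negate the roots.


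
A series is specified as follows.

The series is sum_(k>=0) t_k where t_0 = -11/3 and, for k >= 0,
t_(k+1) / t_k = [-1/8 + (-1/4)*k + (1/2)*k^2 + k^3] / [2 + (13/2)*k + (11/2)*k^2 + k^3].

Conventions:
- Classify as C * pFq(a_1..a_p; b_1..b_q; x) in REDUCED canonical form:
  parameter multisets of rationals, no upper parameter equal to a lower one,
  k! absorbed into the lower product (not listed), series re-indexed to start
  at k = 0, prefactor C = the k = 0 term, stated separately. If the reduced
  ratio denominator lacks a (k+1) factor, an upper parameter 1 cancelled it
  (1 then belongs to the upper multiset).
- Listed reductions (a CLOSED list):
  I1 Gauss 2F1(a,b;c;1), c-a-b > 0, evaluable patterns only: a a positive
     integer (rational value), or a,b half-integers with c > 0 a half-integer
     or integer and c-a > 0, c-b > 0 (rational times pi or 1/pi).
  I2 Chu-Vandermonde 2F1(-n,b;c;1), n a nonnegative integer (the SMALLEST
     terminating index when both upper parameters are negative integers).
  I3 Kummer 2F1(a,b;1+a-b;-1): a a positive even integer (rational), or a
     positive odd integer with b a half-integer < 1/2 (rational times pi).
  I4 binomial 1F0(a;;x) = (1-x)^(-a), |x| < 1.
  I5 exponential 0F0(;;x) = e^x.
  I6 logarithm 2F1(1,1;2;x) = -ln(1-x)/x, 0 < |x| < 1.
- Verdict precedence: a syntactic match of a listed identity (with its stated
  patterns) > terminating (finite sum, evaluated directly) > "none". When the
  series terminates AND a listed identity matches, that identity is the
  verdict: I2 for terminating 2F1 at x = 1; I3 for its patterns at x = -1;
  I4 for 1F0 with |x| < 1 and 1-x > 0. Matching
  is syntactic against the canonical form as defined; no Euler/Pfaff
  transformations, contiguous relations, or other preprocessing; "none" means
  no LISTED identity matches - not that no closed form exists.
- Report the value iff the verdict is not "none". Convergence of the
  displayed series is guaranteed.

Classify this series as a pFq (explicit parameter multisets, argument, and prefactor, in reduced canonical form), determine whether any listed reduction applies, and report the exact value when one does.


Key observation: x = 1 and the ratio is unreduced: k + 1/2 divides both sides (C = -11/3, x = 1).
Consecutive-term ratio: r(k) = 1 * (k-1/2) (k+1/2) / [(k+4) (k+1)] - rational in k. x = 1; t_0 = -11/3; negate the roots.

Canonical form: C = -11/3 times 2F1 with upper {-1/2, 1/2}, lower {4}, x = 1. Verdict at x = 1: the half-integer Gauss pattern (I1) matches (x = 1; upper {-1/2, 1/2} half-integers, c = 4 in the evaluable pattern). Its exact value is (-5632/525) / pi.


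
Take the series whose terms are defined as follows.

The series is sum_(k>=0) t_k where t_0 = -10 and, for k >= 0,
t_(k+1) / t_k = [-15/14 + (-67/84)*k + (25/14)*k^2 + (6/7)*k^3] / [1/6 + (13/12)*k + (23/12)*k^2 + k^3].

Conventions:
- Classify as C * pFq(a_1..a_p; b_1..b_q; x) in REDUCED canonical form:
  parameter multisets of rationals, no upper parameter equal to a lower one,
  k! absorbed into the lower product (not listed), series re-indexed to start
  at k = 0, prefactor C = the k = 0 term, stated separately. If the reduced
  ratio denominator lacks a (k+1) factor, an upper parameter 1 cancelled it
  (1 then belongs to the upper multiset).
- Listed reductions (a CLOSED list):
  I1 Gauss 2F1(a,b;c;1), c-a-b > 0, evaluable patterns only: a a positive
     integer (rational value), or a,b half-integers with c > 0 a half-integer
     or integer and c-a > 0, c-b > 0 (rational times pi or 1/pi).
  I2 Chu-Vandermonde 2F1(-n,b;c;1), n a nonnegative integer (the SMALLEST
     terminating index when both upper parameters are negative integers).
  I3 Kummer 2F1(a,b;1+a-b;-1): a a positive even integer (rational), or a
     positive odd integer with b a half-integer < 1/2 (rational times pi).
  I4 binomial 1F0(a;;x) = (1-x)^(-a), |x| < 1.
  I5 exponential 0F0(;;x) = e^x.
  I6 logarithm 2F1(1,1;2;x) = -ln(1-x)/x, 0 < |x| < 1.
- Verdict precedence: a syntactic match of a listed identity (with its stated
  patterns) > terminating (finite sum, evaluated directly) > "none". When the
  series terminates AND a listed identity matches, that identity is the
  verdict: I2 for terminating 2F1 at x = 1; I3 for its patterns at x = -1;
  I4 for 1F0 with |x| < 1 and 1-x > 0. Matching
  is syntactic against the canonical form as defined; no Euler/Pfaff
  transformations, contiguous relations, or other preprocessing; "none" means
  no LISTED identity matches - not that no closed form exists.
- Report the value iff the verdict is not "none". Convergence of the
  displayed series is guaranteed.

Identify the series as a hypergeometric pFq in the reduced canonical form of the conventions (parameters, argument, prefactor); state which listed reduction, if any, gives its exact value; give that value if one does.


Reduced: x = 6/7, 2F1, upper = {-5/6, 9/4}, lower = {1/4}, C = -10. Verdict: no listed reduction: x = 6/7 and upper {-5/6, 9/4} fail every I1-I6 pattern.

Key step: t_0 = -10 here, and cancel k + 2/3 from the displayed ratio first; then prefactor -10.
Step ratio: r(k) = (6/7) * (k-5/6) (k+9/4) / [(k+1/4) (k+1)] - rational in k, leading ratio (6/7); with t_0 = -10, classification follows.


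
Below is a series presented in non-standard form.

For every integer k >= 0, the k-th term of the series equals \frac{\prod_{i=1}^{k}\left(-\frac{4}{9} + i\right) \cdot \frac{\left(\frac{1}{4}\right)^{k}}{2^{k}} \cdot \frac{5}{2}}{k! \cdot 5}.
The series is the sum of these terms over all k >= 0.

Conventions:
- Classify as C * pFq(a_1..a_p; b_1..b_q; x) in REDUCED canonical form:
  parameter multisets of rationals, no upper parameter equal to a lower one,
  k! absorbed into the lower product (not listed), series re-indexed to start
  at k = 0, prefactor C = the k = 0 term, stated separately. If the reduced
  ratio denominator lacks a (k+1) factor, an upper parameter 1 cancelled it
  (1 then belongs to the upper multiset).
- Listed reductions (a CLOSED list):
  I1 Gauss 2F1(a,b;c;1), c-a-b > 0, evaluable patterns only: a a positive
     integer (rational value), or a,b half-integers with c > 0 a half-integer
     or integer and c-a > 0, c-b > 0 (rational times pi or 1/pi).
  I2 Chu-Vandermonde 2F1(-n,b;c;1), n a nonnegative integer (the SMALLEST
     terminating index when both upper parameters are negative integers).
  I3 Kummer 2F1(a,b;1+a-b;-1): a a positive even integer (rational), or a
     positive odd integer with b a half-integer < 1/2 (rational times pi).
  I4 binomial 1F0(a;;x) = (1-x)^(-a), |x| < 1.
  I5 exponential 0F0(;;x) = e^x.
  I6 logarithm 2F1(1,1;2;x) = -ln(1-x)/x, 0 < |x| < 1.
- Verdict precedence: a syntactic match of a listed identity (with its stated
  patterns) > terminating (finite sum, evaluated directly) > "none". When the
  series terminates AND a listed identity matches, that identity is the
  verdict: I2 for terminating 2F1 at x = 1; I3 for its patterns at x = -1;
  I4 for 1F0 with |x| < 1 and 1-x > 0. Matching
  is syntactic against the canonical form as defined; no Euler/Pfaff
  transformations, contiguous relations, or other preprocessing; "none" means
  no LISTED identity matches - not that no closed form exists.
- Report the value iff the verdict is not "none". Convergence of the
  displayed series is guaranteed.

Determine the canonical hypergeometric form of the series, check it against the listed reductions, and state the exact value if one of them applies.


At argument \frac{1}{8}: a 1F0 with upper {\frac{5}{9}}, lower {-}, scaled by C = \frac{1}{2}. Verdict: this is the I4 binomial reduction (the 1F0 binomial series: exponent -5/9, x = \frac{1}{8}). Hence: \frac{1}{2} \cdot \left(\frac{7}{8}\right)^{-\frac{5}{9}}.

First insight: with t_0 = \frac{1}{2}, the two k-th powers (C = 1/2) combine into one argument.
Ratio: r(k) = \frac{1}{8} * (k+\frac{5}{9}) / [(k+1)] - poly over poly, x = \frac{1}{8} from leading terms; C = \frac{1}{2} at k = 0.


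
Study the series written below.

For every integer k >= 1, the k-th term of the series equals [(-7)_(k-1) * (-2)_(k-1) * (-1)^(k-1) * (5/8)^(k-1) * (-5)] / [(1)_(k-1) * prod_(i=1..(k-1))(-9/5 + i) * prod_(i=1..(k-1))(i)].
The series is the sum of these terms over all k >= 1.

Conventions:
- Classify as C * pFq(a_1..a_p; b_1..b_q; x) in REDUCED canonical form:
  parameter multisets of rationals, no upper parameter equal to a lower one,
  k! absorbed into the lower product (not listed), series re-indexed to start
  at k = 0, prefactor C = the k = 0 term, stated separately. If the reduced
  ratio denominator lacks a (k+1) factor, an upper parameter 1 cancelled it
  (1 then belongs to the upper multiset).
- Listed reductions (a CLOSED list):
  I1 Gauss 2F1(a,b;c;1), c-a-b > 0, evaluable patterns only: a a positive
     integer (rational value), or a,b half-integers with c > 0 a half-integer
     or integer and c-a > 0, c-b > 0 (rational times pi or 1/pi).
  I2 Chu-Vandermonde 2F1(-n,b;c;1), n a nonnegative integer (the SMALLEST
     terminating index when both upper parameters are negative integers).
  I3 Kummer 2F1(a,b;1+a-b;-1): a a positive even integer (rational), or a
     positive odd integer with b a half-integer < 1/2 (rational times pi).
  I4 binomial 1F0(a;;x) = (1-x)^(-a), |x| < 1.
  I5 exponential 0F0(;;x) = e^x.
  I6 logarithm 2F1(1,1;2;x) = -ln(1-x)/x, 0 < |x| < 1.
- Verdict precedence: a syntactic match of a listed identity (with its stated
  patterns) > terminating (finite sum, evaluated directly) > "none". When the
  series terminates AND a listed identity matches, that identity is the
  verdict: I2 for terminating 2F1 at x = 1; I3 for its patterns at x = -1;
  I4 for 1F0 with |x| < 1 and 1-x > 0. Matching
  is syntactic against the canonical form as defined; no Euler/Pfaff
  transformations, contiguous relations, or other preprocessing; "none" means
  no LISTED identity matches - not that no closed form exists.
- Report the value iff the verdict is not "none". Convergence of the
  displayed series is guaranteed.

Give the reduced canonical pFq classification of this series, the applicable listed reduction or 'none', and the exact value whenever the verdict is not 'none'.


x = -5/8 here; the reduced form reads 2F2, upper {-7, -2}, lower {-4/5, 1}, C = -5. Verdict: terminating. With -2 upstairs the series is a 3-term polynomial sum; evaluated term by term. Its exact value is 50345/256.

The tell: with t_0 = -5, the (-1)^k factor (prefactor -5) folds into the argument's sign.
Consecutive-term ratio: r(k) = (-5/8) * (k-7) (k-2) / [(k-4/5) (k+1) (k+1)] ; factor over Q: parameters, x = (-5/8), and C = -5.


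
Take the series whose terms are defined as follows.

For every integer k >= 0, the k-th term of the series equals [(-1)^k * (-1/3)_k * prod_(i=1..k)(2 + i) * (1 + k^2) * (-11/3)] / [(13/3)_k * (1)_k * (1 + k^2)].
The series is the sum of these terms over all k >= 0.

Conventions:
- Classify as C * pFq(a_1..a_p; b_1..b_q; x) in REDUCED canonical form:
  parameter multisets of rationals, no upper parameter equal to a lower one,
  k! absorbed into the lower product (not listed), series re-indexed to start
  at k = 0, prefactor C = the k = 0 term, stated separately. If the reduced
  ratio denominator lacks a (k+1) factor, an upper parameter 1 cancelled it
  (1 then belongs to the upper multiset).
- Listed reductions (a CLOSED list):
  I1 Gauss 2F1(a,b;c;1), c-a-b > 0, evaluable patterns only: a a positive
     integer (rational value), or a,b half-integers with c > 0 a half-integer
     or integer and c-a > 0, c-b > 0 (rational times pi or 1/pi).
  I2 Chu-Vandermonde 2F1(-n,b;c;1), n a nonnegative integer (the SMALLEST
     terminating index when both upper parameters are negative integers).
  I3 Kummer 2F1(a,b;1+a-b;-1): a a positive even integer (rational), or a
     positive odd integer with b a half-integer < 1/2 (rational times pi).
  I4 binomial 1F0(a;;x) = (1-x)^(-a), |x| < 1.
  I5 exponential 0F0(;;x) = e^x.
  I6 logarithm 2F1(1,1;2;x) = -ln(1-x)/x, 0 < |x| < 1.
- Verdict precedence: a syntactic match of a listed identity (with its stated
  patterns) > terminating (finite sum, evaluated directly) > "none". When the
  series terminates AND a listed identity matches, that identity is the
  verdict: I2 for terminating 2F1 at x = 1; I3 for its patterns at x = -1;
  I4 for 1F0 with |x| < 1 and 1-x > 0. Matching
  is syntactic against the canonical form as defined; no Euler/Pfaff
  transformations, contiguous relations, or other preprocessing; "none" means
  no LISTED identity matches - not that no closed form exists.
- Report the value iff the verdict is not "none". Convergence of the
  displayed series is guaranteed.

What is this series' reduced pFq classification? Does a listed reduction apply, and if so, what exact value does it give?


Prefactor -11/3, argument -1: 2F1 with upper {-1/3, 3} over lower {13/3}. Verdict: none. A 2F1 with upper {-1/3, 3} fits none of I1-I6 at x = -1; the sum runs forever.

The tell: t_0 being -11/3, (1)_k (C = -11/3) is k! itself.
Adjacent-term ratio: r(k) = (-1) * (k-1/3) (k+3) / [(k+13/3) (k+1)] - rational in k. x = (-1); t_0 = -11/3; negate the roots.


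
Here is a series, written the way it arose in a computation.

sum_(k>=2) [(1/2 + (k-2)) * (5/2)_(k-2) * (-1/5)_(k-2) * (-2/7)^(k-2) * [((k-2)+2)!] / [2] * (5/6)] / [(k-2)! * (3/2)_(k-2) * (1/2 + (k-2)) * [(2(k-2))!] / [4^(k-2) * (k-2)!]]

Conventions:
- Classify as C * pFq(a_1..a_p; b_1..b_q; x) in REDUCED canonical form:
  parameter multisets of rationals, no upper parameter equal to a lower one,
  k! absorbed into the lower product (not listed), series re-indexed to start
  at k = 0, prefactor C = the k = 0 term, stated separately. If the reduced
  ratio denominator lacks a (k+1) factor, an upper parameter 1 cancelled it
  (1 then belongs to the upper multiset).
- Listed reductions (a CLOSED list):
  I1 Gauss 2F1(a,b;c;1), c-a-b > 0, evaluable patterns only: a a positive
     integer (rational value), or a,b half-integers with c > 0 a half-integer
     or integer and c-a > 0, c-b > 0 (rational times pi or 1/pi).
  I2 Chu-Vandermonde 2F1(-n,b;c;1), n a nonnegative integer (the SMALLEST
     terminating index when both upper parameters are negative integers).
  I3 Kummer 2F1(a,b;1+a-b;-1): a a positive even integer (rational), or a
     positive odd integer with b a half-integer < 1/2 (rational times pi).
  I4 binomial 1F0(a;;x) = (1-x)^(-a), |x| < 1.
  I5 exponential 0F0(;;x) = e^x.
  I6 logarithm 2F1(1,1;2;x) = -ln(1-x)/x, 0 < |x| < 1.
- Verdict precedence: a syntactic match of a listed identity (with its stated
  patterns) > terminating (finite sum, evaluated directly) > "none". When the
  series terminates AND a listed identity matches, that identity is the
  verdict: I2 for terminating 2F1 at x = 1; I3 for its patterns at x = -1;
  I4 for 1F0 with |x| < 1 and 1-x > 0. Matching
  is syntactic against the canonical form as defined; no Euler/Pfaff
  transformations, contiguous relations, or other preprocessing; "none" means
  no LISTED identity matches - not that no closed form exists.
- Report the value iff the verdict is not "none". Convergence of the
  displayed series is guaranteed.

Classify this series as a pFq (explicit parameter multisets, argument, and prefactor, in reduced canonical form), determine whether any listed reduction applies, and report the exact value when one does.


First insight: t_0 = 5/6 here, and the factorial ratio (C = 5/6, x = -2/7) (k+a-1)!/(a-1)! is a rising factorial (a)_k.
Term ratio: r(k) = (-2/7) * (k-1/5) (k+5/2) (k+3) / [(k+1/2) (k+3/2) (k+1)] - rational in k. x = (-2/7); t_0 = 5/6; negate the roots.

With C = 5/6: the canonical form is 3F2(-1/5, 5/2, 3; 1/2, 3/2; -2/7). Verdict: none - at argument -2/7 the multisets {-1/5, 5/2, 3} ; {1/2, 3/2} match no listed identity.


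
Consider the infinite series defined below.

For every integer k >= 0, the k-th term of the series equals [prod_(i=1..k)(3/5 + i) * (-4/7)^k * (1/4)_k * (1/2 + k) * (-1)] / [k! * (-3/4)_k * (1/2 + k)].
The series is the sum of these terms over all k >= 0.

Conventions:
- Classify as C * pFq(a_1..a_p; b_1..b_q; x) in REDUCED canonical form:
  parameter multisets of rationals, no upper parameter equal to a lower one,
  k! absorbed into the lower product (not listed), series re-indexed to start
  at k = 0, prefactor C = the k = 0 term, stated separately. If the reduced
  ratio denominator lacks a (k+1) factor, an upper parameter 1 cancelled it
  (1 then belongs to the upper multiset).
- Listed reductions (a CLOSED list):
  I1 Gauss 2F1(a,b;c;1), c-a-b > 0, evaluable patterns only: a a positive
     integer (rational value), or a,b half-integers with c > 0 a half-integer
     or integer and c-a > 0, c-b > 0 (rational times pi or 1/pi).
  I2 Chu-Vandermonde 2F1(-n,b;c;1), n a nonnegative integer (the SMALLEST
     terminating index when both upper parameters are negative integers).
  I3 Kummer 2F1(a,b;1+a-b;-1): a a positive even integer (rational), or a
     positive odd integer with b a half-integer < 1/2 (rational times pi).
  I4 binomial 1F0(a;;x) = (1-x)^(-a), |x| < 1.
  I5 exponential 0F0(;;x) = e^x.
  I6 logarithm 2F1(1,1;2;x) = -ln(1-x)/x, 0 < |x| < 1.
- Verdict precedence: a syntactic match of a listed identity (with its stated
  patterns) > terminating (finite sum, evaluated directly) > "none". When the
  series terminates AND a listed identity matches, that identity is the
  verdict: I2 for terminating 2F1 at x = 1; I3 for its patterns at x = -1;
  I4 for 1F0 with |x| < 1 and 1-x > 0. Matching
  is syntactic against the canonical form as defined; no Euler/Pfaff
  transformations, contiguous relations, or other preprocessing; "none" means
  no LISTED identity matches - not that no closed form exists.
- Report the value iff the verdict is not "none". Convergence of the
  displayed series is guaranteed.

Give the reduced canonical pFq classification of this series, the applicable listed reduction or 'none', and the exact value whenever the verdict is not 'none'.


Canonical form: C = -1 times 2F1 with upper {1/4, 8/5}, lower {-3/4}, x = -4/7. Verdict: none here - no I1-I6 shape fits x = -4/7 with lower {-3/4}.

Key step: t_0 being -1, the running product (C = -1) telescopes to a rising factorial.
Consecutive-term ratio: r(k) = (-4/7) * (k+1/4) (k+8/5) / [(k-3/4) (k+1)] ; factor over Q: parameters, x = (-4/7), and C = -1.


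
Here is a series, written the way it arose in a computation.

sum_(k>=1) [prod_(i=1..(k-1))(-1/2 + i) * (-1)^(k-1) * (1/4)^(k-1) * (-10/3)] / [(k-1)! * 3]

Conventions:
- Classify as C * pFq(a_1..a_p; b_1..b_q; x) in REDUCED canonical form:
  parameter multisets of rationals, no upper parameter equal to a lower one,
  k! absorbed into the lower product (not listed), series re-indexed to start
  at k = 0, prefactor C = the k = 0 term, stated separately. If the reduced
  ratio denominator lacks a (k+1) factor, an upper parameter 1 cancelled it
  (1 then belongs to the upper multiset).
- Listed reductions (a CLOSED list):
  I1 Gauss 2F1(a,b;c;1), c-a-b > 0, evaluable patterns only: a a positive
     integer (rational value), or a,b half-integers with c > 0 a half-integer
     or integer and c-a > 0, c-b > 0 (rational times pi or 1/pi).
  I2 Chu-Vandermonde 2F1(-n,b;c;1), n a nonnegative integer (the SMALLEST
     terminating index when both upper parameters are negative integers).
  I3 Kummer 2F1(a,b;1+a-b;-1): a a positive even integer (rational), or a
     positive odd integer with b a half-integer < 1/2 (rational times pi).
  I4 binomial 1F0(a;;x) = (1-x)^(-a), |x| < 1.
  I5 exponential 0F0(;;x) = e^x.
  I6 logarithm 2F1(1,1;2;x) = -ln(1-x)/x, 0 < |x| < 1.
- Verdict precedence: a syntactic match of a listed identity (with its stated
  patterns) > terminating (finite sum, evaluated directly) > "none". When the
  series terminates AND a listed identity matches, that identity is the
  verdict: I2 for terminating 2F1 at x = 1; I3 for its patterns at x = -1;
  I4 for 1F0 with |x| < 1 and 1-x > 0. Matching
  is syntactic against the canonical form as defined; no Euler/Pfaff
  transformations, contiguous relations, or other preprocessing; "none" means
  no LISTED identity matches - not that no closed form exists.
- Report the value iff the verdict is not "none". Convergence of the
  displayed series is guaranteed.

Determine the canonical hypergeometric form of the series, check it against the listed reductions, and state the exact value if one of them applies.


The tell: t_0 being -10/9, the (-1)^k factor (C = -10/9) folds into the argument's sign.
Term ratio: r(k) = (-1/4) * (k+1/2) / [(k+1)] ; factor over Q: parameters, x = (-1/4), and C = -10/9.

x = -1/4 here; the reduced form reads 1F0, upper {1/2}, lower {-}, C = -10/9. Verdict: the I4 binomial reduction fires (the 1F0 binomial series: exponent -1/2, x = -1/4). Exact value: (-10/9) * (5/4)^(-1/2).


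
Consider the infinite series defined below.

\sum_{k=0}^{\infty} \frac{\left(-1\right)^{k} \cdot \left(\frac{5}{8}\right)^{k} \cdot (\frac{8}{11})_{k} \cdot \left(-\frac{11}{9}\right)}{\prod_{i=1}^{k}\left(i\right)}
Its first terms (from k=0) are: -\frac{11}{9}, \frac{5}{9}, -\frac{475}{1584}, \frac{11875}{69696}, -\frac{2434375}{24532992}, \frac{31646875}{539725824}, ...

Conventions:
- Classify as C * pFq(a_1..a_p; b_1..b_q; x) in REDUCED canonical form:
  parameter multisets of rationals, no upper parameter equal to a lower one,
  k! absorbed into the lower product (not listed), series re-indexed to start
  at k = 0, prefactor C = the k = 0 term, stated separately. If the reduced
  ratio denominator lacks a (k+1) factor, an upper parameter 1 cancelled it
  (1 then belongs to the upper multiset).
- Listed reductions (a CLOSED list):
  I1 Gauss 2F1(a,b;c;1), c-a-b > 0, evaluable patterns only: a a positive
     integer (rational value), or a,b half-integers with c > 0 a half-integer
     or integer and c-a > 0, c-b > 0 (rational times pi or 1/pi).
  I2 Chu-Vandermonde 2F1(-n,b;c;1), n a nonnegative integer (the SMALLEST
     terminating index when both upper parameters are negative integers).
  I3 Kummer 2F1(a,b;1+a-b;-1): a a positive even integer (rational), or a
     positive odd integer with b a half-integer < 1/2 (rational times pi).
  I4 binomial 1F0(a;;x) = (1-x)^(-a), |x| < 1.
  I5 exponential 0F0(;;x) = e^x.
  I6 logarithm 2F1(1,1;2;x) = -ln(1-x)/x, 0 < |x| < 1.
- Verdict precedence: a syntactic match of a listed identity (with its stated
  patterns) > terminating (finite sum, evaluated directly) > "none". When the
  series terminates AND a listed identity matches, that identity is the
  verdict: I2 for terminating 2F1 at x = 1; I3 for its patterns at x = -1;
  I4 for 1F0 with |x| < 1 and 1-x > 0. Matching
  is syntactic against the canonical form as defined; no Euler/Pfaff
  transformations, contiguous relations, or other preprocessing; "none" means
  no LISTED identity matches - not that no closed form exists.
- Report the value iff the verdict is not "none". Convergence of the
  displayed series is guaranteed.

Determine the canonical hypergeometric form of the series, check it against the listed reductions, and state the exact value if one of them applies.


Prefactor -\frac{11}{9}, argument -\frac{5}{8}: 1F0 with upper {\frac{8}{11}} over lower {-}. Verdict: the binomial series (I4) matches (the 1F0 binomial series: exponent -8/11, x = -\frac{5}{8}). Its exact value is \left(-\frac{11}{9}\right) \cdot \left(\frac{13}{8}\right)^{-\frac{8}{11}}.

First insight: t_0 being -\frac{11}{9}, the product of the first k integers (C = -11/9, x = -5/8) is k!.
Term ratio: r(k) = -\frac{5}{8} * (k+\frac{8}{11}) / [(k+1)] - rational in k, leading ratio -\frac{5}{8}; with t_0 = -\frac{11}{9}, classification follows.


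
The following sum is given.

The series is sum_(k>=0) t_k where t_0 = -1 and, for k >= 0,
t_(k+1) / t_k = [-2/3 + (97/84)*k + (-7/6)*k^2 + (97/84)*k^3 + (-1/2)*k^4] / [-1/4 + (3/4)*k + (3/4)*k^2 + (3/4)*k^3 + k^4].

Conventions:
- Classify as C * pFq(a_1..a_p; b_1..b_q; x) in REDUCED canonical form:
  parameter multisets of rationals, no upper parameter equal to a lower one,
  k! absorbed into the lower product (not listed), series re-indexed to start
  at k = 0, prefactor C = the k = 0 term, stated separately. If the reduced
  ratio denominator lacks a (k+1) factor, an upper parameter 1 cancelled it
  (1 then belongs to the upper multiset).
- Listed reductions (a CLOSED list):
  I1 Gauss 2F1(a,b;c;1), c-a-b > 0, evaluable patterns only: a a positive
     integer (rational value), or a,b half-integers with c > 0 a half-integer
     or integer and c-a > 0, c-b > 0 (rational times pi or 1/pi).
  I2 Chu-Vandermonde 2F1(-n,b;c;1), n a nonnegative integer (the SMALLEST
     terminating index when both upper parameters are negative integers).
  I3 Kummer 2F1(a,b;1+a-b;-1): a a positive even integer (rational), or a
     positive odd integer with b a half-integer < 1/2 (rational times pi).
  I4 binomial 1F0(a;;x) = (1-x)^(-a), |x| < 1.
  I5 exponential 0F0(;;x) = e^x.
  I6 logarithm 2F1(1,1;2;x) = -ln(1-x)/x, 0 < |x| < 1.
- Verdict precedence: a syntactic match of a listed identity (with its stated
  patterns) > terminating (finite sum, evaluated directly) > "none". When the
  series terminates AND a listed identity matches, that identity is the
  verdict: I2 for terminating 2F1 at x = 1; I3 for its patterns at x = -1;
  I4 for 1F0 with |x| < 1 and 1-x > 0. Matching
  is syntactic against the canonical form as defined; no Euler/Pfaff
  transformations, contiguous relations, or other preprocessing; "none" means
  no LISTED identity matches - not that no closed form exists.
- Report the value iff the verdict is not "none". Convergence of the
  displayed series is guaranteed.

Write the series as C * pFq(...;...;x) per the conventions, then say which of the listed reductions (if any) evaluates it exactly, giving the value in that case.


Structural cue: t_0 = -1 here, and cancel k^2 + 1 from the displayed ratio first; then C = -1.
Step ratio: r(k) = (-1/2) * (k-7/6) (k-8/7) / [(k-1/4) (k+1)] ; factor over Q: parameters, x = (-1/2), and C = -1.

This is -1 * 2F1(-7/6, -8/7; -1/4; -1/2) in reduced canonical form. Verdict: none here - no I1-I6 shape fits x = -1/2 with lower {-1/4}.


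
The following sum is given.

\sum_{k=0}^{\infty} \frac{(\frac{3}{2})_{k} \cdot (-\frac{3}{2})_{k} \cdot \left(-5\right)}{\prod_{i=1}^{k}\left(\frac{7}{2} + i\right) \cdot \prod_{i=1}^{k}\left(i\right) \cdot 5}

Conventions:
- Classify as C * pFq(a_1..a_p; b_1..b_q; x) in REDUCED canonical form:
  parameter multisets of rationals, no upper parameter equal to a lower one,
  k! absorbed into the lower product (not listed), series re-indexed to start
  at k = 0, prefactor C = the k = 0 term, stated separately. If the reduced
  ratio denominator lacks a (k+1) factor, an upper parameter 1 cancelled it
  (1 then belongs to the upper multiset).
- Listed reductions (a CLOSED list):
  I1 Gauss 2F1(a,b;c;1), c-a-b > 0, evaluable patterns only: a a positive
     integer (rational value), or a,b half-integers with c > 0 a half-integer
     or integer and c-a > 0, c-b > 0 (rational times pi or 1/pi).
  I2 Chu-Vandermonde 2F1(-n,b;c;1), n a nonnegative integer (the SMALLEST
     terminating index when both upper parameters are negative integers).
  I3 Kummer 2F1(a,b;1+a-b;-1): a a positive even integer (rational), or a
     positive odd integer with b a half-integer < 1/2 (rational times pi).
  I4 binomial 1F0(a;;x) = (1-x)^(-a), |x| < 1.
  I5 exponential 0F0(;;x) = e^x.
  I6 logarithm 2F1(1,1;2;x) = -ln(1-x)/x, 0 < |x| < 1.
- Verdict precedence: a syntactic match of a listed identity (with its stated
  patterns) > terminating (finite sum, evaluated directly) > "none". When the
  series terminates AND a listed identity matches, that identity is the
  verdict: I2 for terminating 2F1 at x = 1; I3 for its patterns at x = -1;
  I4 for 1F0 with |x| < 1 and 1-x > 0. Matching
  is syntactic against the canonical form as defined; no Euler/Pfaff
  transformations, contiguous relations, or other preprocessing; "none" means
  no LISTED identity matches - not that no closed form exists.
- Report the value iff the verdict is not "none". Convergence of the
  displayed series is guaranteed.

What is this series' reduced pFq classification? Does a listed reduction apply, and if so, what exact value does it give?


Canonical form: C = -1 times 2F1 with upper {-\frac{3}{2}, \frac{3}{2}}, lower {\frac{9}{2}}, x = 1. Verdict: Gauss's theorem I1 (half-integer case) applies (x = 1; upper {-\frac{3}{2}, \frac{3}{2}} half-integers, c = \frac{9}{2} in the evaluable pattern). Its exact value is \left(-\frac{735}{4096}\right) \cdot \pi.

The tell: t_0 being -1, the constant factors (prefactor -1) combine into one prefactor.
Term ratio: r(k) = 1 * (k-\frac{3}{2}) (k+\frac{3}{2}) / [(k+\frac{9}{2}) (k+1)] - poly over poly, x = 1 from leading terms; C = -1 at k = 0.
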